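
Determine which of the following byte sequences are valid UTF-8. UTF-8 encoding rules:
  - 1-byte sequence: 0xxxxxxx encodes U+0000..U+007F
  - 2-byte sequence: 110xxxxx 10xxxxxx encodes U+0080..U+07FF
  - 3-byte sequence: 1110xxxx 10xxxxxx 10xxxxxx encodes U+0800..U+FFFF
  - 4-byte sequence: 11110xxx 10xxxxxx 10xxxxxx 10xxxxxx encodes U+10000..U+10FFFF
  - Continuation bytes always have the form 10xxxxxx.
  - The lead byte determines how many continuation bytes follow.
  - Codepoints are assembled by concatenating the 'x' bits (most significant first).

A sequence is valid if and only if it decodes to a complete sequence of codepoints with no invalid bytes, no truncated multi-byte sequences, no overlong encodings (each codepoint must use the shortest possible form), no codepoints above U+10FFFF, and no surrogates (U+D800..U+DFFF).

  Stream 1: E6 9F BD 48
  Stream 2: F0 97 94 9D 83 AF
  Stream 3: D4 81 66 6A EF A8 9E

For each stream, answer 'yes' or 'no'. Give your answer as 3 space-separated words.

Stream 1: decodes cleanly. VALID
Stream 2: error at byte offset 4. INVALID
Stream 3: decodes cleanly. VALID

Answer: yes no yes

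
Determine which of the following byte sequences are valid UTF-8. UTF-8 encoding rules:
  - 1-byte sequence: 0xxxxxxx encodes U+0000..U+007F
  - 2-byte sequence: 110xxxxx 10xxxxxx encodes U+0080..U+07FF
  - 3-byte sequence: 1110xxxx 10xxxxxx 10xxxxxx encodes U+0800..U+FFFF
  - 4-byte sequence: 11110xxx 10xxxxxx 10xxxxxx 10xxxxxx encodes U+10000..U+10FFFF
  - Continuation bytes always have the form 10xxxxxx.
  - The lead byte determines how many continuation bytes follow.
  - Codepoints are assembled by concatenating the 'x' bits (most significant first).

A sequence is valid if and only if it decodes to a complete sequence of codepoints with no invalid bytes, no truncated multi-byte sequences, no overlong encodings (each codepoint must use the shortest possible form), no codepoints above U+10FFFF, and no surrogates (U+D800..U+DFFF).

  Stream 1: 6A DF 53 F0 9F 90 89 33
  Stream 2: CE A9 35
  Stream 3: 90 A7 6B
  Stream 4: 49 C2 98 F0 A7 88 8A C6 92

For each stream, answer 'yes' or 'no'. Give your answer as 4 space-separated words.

Answer: no yes no yes

Derivation:
Stream 1: error at byte offset 2. INVALID
Stream 2: decodes cleanly. VALID
Stream 3: error at byte offset 0. INVALID
Stream 4: decodes cleanly. VALID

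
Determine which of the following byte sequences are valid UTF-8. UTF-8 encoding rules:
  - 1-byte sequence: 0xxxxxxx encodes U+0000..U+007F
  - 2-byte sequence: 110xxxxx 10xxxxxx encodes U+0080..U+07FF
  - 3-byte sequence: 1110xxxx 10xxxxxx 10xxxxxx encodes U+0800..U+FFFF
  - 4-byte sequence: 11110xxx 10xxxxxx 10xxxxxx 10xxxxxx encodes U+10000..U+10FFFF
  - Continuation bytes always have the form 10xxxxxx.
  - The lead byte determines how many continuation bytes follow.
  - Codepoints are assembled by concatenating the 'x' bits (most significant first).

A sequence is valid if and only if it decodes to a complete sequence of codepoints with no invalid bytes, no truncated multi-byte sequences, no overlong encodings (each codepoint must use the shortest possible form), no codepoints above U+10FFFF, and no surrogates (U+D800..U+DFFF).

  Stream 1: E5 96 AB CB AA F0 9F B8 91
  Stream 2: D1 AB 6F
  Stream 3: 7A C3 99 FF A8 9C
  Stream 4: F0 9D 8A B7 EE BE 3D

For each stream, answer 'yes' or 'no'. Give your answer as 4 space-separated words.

Answer: yes yes no no

Derivation:
Stream 1: decodes cleanly. VALID
Stream 2: decodes cleanly. VALID
Stream 3: error at byte offset 3. INVALID
Stream 4: error at byte offset 6. INVALID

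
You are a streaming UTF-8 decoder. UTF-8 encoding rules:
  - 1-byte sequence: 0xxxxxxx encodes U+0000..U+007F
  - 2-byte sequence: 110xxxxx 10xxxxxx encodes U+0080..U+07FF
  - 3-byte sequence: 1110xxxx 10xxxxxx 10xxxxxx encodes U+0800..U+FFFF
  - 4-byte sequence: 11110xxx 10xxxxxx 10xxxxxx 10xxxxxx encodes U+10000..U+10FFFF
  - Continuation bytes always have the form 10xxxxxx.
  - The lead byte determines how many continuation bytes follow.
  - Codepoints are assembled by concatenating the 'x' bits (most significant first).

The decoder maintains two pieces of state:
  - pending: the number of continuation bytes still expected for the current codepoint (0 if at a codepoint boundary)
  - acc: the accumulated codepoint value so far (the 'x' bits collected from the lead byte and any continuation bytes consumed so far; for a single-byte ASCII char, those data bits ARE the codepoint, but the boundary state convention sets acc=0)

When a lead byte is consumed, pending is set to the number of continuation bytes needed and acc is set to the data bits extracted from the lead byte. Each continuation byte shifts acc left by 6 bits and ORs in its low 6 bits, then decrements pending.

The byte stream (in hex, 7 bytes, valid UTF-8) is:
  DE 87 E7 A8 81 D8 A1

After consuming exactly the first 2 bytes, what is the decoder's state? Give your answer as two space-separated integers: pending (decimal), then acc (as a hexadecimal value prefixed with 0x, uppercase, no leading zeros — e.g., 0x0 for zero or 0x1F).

Answer: 0 0x787

Derivation:
Byte[0]=DE: 2-byte lead. pending=1, acc=0x1E
Byte[1]=87: continuation. acc=(acc<<6)|0x07=0x787, pending=0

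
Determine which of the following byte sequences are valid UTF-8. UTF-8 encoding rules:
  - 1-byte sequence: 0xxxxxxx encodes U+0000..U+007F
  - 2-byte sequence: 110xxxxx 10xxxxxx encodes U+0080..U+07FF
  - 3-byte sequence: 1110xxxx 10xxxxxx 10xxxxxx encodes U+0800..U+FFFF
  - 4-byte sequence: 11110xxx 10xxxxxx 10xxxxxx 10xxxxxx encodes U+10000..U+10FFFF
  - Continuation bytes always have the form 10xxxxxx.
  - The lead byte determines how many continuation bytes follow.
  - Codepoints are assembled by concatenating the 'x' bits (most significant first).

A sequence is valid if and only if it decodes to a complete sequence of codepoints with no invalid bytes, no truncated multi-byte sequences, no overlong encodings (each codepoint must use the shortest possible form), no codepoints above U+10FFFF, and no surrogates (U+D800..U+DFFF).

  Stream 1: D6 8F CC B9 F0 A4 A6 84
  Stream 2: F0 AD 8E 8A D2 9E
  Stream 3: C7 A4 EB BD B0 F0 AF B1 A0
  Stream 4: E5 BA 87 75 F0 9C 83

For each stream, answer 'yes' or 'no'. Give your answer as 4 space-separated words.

Answer: yes yes yes no

Derivation:
Stream 1: decodes cleanly. VALID
Stream 2: decodes cleanly. VALID
Stream 3: decodes cleanly. VALID
Stream 4: error at byte offset 7. INVALID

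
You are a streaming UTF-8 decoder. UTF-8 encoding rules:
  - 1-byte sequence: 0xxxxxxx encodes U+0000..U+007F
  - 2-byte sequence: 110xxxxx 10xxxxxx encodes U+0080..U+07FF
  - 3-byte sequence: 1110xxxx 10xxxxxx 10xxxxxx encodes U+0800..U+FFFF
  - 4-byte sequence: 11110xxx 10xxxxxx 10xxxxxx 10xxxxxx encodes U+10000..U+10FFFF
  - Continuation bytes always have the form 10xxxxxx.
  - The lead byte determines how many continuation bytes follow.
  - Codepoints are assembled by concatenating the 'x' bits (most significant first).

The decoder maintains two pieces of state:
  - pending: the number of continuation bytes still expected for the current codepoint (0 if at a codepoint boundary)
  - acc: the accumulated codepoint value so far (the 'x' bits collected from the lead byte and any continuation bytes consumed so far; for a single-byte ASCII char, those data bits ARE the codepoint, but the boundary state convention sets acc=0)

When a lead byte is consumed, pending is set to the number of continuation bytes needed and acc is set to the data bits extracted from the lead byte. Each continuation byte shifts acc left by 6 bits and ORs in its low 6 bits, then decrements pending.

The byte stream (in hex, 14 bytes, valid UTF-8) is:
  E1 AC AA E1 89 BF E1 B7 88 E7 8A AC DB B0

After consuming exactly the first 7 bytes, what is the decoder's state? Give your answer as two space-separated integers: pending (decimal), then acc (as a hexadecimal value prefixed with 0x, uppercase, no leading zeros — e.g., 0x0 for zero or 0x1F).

Byte[0]=E1: 3-byte lead. pending=2, acc=0x1
Byte[1]=AC: continuation. acc=(acc<<6)|0x2C=0x6C, pending=1
Byte[2]=AA: continuation. acc=(acc<<6)|0x2A=0x1B2A, pending=0
Byte[3]=E1: 3-byte lead. pending=2, acc=0x1
Byte[4]=89: continuation. acc=(acc<<6)|0x09=0x49, pending=1
Byte[5]=BF: continuation. acc=(acc<<6)|0x3F=0x127F, pending=0
Byte[6]=E1: 3-byte lead. pending=2, acc=0x1

Answer: 2 0x1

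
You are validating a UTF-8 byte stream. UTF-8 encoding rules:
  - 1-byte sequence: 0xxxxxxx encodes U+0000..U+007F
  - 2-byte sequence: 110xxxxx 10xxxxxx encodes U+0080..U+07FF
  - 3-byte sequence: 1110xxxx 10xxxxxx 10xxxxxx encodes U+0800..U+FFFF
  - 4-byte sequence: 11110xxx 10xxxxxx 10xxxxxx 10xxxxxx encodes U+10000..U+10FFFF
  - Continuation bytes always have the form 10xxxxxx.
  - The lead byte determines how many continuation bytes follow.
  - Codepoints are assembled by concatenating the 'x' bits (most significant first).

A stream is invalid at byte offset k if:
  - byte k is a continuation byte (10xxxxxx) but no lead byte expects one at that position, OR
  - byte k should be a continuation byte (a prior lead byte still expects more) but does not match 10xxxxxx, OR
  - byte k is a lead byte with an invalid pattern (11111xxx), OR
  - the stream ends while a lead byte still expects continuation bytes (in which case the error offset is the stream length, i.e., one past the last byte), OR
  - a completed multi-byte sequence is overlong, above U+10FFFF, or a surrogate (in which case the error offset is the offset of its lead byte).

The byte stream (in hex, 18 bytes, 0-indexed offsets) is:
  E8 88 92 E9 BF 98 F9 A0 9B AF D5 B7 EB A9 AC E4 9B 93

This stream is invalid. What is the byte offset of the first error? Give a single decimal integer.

Answer: 6

Derivation:
Byte[0]=E8: 3-byte lead, need 2 cont bytes. acc=0x8
Byte[1]=88: continuation. acc=(acc<<6)|0x08=0x208
Byte[2]=92: continuation. acc=(acc<<6)|0x12=0x8212
Completed: cp=U+8212 (starts at byte 0)
Byte[3]=E9: 3-byte lead, need 2 cont bytes. acc=0x9
Byte[4]=BF: continuation. acc=(acc<<6)|0x3F=0x27F
Byte[5]=98: continuation. acc=(acc<<6)|0x18=0x9FD8
Completed: cp=U+9FD8 (starts at byte 3)
Byte[6]=F9: INVALID lead byte (not 0xxx/110x/1110/11110)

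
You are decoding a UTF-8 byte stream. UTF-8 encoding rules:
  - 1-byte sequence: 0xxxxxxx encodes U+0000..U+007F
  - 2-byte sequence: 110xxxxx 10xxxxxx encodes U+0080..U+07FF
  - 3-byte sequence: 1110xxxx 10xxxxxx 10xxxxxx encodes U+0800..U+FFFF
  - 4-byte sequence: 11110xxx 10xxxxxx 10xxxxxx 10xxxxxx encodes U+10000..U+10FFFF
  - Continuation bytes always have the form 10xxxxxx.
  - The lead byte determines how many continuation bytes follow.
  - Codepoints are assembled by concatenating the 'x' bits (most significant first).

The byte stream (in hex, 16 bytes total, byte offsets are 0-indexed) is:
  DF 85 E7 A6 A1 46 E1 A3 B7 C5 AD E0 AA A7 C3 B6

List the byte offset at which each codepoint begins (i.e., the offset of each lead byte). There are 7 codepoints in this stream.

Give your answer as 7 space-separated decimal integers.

Answer: 0 2 5 6 9 11 14

Derivation:
Byte[0]=DF: 2-byte lead, need 1 cont bytes. acc=0x1F
Byte[1]=85: continuation. acc=(acc<<6)|0x05=0x7C5
Completed: cp=U+07C5 (starts at byte 0)
Byte[2]=E7: 3-byte lead, need 2 cont bytes. acc=0x7
Byte[3]=A6: continuation. acc=(acc<<6)|0x26=0x1E6
Byte[4]=A1: continuation. acc=(acc<<6)|0x21=0x79A1
Completed: cp=U+79A1 (starts at byte 2)
Byte[5]=46: 1-byte ASCII. cp=U+0046
Byte[6]=E1: 3-byte lead, need 2 cont bytes. acc=0x1
Byte[7]=A3: continuation. acc=(acc<<6)|0x23=0x63
Byte[8]=B7: continuation. acc=(acc<<6)|0x37=0x18F7
Completed: cp=U+18F7 (starts at byte 6)
Byte[9]=C5: 2-byte lead, need 1 cont bytes. acc=0x5
Byte[10]=AD: continuation. acc=(acc<<6)|0x2D=0x16D
Completed: cp=U+016D (starts at byte 9)
Byte[11]=E0: 3-byte lead, need 2 cont bytes. acc=0x0
Byte[12]=AA: continuation. acc=(acc<<6)|0x2A=0x2A
Byte[13]=A7: continuation. acc=(acc<<6)|0x27=0xAA7
Completed: cp=U+0AA7 (starts at byte 11)
Byte[14]=C3: 2-byte lead, need 1 cont bytes. acc=0x3
Byte[15]=B6: continuation. acc=(acc<<6)|0x36=0xF6
Completed: cp=U+00F6 (starts at byte 14)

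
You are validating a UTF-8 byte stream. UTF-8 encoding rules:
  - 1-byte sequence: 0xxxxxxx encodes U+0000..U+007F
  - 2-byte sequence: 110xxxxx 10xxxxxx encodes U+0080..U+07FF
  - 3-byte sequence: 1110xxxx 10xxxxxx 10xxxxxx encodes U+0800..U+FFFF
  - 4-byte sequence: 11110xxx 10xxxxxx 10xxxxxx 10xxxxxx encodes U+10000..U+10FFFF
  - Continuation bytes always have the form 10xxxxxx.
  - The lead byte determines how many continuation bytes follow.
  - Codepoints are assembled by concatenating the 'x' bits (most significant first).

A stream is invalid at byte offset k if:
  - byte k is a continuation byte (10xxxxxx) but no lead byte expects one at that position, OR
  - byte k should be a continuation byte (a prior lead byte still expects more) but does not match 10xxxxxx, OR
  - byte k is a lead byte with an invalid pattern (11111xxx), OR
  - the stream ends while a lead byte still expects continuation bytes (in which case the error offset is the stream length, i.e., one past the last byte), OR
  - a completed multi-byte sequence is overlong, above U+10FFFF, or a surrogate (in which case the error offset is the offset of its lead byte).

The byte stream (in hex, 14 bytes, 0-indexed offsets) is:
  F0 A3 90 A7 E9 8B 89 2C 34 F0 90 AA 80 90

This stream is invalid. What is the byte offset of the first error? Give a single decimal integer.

Answer: 13

Derivation:
Byte[0]=F0: 4-byte lead, need 3 cont bytes. acc=0x0
Byte[1]=A3: continuation. acc=(acc<<6)|0x23=0x23
Byte[2]=90: continuation. acc=(acc<<6)|0x10=0x8D0
Byte[3]=A7: continuation. acc=(acc<<6)|0x27=0x23427
Completed: cp=U+23427 (starts at byte 0)
Byte[4]=E9: 3-byte lead, need 2 cont bytes. acc=0x9
Byte[5]=8B: continuation. acc=(acc<<6)|0x0B=0x24B
Byte[6]=89: continuation. acc=(acc<<6)|0x09=0x92C9
Completed: cp=U+92C9 (starts at byte 4)
Byte[7]=2C: 1-byte ASCII. cp=U+002C
Byte[8]=34: 1-byte ASCII. cp=U+0034
Byte[9]=F0: 4-byte lead, need 3 cont bytes. acc=0x0
Byte[10]=90: continuation. acc=(acc<<6)|0x10=0x10
Byte[11]=AA: continuation. acc=(acc<<6)|0x2A=0x42A
Byte[12]=80: continuation. acc=(acc<<6)|0x00=0x10A80
Completed: cp=U+10A80 (starts at byte 9)
Byte[13]=90: INVALID lead byte (not 0xxx/110x/1110/11110)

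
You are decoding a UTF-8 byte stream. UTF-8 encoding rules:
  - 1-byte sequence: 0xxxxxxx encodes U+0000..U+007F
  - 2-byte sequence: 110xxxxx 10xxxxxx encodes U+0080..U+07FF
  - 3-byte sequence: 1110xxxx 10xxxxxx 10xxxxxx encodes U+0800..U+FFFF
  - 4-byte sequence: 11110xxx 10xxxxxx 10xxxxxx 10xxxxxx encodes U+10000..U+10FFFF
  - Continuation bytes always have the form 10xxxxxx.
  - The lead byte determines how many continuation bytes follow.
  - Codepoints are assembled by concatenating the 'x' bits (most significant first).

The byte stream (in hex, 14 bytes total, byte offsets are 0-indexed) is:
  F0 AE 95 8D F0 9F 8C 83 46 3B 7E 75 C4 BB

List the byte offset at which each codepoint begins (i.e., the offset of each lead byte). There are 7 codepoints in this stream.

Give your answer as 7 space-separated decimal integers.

Byte[0]=F0: 4-byte lead, need 3 cont bytes. acc=0x0
Byte[1]=AE: continuation. acc=(acc<<6)|0x2E=0x2E
Byte[2]=95: continuation. acc=(acc<<6)|0x15=0xB95
Byte[3]=8D: continuation. acc=(acc<<6)|0x0D=0x2E54D
Completed: cp=U+2E54D (starts at byte 0)
Byte[4]=F0: 4-byte lead, need 3 cont bytes. acc=0x0
Byte[5]=9F: continuation. acc=(acc<<6)|0x1F=0x1F
Byte[6]=8C: continuation. acc=(acc<<6)|0x0C=0x7CC
Byte[7]=83: continuation. acc=(acc<<6)|0x03=0x1F303
Completed: cp=U+1F303 (starts at byte 4)
Byte[8]=46: 1-byte ASCII. cp=U+0046
Byte[9]=3B: 1-byte ASCII. cp=U+003B
Byte[10]=7E: 1-byte ASCII. cp=U+007E
Byte[11]=75: 1-byte ASCII. cp=U+0075
Byte[12]=C4: 2-byte lead, need 1 cont bytes. acc=0x4
Byte[13]=BB: continuation. acc=(acc<<6)|0x3B=0x13B
Completed: cp=U+013B (starts at byte 12)

Answer: 0 4 8 9 10 11 12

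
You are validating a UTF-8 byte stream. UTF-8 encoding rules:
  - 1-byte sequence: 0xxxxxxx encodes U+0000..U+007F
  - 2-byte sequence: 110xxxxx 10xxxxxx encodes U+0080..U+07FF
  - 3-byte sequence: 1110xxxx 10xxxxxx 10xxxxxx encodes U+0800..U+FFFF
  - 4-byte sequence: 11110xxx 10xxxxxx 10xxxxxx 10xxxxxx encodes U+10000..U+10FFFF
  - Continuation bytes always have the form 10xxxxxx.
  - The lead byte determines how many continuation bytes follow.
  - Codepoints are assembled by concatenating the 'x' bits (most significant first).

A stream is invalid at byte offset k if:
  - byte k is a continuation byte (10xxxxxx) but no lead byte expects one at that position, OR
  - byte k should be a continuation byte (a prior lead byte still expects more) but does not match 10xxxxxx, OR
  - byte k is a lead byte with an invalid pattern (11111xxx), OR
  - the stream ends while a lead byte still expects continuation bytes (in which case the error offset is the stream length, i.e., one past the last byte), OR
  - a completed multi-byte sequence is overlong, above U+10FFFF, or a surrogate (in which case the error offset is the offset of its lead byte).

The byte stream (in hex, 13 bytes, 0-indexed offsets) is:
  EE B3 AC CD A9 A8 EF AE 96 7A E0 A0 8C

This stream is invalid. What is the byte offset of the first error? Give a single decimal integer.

Byte[0]=EE: 3-byte lead, need 2 cont bytes. acc=0xE
Byte[1]=B3: continuation. acc=(acc<<6)|0x33=0x3B3
Byte[2]=AC: continuation. acc=(acc<<6)|0x2C=0xECEC
Completed: cp=U+ECEC (starts at byte 0)
Byte[3]=CD: 2-byte lead, need 1 cont bytes. acc=0xD
Byte[4]=A9: continuation. acc=(acc<<6)|0x29=0x369
Completed: cp=U+0369 (starts at byte 3)
Byte[5]=A8: INVALID lead byte (not 0xxx/110x/1110/11110)

Answer: 5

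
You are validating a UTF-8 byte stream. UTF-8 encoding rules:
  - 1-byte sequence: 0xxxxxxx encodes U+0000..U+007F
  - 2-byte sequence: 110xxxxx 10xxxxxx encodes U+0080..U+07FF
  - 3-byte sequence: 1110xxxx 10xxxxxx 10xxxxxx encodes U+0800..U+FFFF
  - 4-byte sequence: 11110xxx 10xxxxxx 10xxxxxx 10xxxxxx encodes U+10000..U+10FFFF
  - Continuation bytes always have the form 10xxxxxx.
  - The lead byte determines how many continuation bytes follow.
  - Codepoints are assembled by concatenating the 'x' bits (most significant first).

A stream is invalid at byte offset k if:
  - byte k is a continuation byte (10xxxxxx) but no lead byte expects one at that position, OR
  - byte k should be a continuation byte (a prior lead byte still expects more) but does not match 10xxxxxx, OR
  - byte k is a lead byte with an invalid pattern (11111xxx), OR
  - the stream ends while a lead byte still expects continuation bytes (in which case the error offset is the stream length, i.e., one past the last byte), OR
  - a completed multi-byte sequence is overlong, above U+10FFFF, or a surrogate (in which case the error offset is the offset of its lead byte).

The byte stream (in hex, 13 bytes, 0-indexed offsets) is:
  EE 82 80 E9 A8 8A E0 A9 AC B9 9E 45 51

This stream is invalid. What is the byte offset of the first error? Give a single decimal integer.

Answer: 9

Derivation:
Byte[0]=EE: 3-byte lead, need 2 cont bytes. acc=0xE
Byte[1]=82: continuation. acc=(acc<<6)|0x02=0x382
Byte[2]=80: continuation. acc=(acc<<6)|0x00=0xE080
Completed: cp=U+E080 (starts at byte 0)
Byte[3]=E9: 3-byte lead, need 2 cont bytes. acc=0x9
Byte[4]=A8: continuation. acc=(acc<<6)|0x28=0x268
Byte[5]=8A: continuation. acc=(acc<<6)|0x0A=0x9A0A
Completed: cp=U+9A0A (starts at byte 3)
Byte[6]=E0: 3-byte lead, need 2 cont bytes. acc=0x0
Byte[7]=A9: continuation. acc=(acc<<6)|0x29=0x29
Byte[8]=AC: continuation. acc=(acc<<6)|0x2C=0xA6C
Completed: cp=U+0A6C (starts at byte 6)
Byte[9]=B9: INVALID lead byte (not 0xxx/110x/1110/11110)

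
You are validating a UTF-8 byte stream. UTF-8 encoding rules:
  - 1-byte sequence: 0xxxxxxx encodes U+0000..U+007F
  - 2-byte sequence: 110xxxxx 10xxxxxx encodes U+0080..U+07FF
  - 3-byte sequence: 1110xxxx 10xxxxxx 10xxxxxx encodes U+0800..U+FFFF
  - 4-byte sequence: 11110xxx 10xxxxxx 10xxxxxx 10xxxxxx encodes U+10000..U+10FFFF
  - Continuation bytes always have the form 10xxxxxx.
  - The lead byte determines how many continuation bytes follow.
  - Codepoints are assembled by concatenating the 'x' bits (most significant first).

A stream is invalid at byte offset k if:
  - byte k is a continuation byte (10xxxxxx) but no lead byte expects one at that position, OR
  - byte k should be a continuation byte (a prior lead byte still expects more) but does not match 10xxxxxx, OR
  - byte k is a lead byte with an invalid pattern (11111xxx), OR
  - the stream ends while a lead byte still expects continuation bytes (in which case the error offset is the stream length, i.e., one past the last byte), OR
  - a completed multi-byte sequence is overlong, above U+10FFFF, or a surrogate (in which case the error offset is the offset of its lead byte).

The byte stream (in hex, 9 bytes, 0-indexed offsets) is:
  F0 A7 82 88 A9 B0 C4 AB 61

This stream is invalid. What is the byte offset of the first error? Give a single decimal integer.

Answer: 4

Derivation:
Byte[0]=F0: 4-byte lead, need 3 cont bytes. acc=0x0
Byte[1]=A7: continuation. acc=(acc<<6)|0x27=0x27
Byte[2]=82: continuation. acc=(acc<<6)|0x02=0x9C2
Byte[3]=88: continuation. acc=(acc<<6)|0x08=0x27088
Completed: cp=U+27088 (starts at byte 0)
Byte[4]=A9: INVALID lead byte (not 0xxx/110x/1110/11110)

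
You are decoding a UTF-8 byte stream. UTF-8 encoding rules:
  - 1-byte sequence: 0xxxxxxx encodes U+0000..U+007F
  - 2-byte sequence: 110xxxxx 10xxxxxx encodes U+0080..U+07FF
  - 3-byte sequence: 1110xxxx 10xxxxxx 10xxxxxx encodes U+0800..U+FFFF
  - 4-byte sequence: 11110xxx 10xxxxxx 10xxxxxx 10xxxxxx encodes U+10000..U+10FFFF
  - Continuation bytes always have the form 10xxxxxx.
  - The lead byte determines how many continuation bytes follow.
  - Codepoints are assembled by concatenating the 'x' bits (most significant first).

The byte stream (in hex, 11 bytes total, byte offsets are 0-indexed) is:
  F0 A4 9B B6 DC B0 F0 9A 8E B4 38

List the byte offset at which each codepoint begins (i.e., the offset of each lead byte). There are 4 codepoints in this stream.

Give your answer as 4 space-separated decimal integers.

Answer: 0 4 6 10

Derivation:
Byte[0]=F0: 4-byte lead, need 3 cont bytes. acc=0x0
Byte[1]=A4: continuation. acc=(acc<<6)|0x24=0x24
Byte[2]=9B: continuation. acc=(acc<<6)|0x1B=0x91B
Byte[3]=B6: continuation. acc=(acc<<6)|0x36=0x246F6
Completed: cp=U+246F6 (starts at byte 0)
Byte[4]=DC: 2-byte lead, need 1 cont bytes. acc=0x1C
Byte[5]=B0: continuation. acc=(acc<<6)|0x30=0x730
Completed: cp=U+0730 (starts at byte 4)
Byte[6]=F0: 4-byte lead, need 3 cont bytes. acc=0x0
Byte[7]=9A: continuation. acc=(acc<<6)|0x1A=0x1A
Byte[8]=8E: continuation. acc=(acc<<6)|0x0E=0x68E
Byte[9]=B4: continuation. acc=(acc<<6)|0x34=0x1A3B4
Completed: cp=U+1A3B4 (starts at byte 6)
Byte[10]=38: 1-byte ASCII. cp=U+0038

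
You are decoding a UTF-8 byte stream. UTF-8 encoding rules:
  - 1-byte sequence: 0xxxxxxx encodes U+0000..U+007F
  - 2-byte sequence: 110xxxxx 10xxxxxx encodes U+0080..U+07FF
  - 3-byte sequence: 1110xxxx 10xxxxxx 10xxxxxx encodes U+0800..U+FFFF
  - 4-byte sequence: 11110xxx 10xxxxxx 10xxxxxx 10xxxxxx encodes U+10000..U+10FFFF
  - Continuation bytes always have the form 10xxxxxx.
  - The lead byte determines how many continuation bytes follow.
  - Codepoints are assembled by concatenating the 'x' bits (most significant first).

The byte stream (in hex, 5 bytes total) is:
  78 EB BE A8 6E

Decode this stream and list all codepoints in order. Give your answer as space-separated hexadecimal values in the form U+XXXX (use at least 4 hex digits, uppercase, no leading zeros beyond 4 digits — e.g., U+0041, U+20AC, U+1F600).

Answer: U+0078 U+BFA8 U+006E

Derivation:
Byte[0]=78: 1-byte ASCII. cp=U+0078
Byte[1]=EB: 3-byte lead, need 2 cont bytes. acc=0xB
Byte[2]=BE: continuation. acc=(acc<<6)|0x3E=0x2FE
Byte[3]=A8: continuation. acc=(acc<<6)|0x28=0xBFA8
Completed: cp=U+BFA8 (starts at byte 1)
Byte[4]=6E: 1-byte ASCII. cp=U+006E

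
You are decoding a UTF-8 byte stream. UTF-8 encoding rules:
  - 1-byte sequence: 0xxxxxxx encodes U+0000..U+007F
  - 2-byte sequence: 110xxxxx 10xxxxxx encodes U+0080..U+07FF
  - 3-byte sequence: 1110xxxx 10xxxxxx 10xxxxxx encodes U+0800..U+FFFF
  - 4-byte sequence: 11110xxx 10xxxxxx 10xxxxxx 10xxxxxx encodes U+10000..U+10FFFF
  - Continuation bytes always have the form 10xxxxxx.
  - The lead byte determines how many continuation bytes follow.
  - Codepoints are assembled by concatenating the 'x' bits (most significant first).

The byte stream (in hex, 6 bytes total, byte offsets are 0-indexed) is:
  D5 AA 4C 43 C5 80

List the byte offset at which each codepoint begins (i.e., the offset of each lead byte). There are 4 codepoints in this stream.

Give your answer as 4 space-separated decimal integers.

Byte[0]=D5: 2-byte lead, need 1 cont bytes. acc=0x15
Byte[1]=AA: continuation. acc=(acc<<6)|0x2A=0x56A
Completed: cp=U+056A (starts at byte 0)
Byte[2]=4C: 1-byte ASCII. cp=U+004C
Byte[3]=43: 1-byte ASCII. cp=U+0043
Byte[4]=C5: 2-byte lead, need 1 cont bytes. acc=0x5
Byte[5]=80: continuation. acc=(acc<<6)|0x00=0x140
Completed: cp=U+0140 (starts at byte 4)

Answer: 0 2 3 4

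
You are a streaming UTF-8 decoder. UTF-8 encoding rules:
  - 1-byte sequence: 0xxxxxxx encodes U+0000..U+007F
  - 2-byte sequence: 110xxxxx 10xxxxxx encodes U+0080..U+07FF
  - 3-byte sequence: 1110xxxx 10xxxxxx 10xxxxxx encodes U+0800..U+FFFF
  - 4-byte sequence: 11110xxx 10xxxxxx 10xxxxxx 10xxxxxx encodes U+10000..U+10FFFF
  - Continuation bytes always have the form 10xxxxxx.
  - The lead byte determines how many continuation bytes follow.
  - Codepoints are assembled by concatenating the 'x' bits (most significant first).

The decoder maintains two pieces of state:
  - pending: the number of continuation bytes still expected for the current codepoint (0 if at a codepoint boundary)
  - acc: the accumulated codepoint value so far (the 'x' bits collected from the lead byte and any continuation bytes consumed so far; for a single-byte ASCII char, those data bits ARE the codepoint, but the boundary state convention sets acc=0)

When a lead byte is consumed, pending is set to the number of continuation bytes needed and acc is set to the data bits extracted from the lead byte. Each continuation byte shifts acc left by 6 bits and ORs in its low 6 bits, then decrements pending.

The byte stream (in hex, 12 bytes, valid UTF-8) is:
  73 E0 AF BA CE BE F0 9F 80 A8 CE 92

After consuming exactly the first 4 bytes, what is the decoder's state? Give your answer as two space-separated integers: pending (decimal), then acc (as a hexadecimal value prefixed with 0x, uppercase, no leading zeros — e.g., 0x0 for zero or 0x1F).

Answer: 0 0xBFA

Derivation:
Byte[0]=73: 1-byte. pending=0, acc=0x0
Byte[1]=E0: 3-byte lead. pending=2, acc=0x0
Byte[2]=AF: continuation. acc=(acc<<6)|0x2F=0x2F, pending=1
Byte[3]=BA: continuation. acc=(acc<<6)|0x3A=0xBFA, pending=0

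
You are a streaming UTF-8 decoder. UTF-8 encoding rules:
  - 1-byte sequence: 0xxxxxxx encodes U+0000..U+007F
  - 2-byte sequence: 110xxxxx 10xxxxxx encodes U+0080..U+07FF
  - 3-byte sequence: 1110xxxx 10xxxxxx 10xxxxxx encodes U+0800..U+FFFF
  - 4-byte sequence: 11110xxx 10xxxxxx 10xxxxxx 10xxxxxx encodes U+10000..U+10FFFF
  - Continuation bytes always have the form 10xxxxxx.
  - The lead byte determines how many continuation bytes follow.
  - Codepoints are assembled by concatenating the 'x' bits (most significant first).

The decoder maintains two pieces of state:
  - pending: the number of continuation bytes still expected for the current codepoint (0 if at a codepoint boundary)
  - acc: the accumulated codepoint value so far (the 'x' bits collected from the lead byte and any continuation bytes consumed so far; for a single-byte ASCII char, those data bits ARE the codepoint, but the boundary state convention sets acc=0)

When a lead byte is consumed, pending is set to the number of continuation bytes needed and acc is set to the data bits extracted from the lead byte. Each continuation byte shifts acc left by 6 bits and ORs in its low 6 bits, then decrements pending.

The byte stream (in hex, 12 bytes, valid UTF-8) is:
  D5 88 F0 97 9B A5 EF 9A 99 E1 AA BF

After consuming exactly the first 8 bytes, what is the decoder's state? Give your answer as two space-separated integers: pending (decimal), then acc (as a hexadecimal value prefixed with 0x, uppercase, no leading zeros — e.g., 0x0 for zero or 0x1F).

Answer: 1 0x3DA

Derivation:
Byte[0]=D5: 2-byte lead. pending=1, acc=0x15
Byte[1]=88: continuation. acc=(acc<<6)|0x08=0x548, pending=0
Byte[2]=F0: 4-byte lead. pending=3, acc=0x0
Byte[3]=97: continuation. acc=(acc<<6)|0x17=0x17, pending=2
Byte[4]=9B: continuation. acc=(acc<<6)|0x1B=0x5DB, pending=1
Byte[5]=A5: continuation. acc=(acc<<6)|0x25=0x176E5, pending=0
Byte[6]=EF: 3-byte lead. pending=2, acc=0xF
Byte[7]=9A: continuation. acc=(acc<<6)|0x1A=0x3DA, pending=1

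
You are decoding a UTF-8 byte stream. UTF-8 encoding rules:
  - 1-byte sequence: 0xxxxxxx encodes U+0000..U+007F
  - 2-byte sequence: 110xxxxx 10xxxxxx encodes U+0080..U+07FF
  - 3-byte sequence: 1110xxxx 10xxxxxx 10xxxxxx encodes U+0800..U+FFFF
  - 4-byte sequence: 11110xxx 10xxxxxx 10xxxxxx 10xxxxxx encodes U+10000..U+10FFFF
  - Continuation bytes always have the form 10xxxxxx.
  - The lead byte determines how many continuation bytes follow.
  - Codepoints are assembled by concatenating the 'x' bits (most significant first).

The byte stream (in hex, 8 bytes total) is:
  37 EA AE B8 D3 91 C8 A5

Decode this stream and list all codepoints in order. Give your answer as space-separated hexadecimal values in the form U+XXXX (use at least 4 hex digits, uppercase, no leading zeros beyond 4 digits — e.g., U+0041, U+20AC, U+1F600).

Byte[0]=37: 1-byte ASCII. cp=U+0037
Byte[1]=EA: 3-byte lead, need 2 cont bytes. acc=0xA
Byte[2]=AE: continuation. acc=(acc<<6)|0x2E=0x2AE
Byte[3]=B8: continuation. acc=(acc<<6)|0x38=0xABB8
Completed: cp=U+ABB8 (starts at byte 1)
Byte[4]=D3: 2-byte lead, need 1 cont bytes. acc=0x13
Byte[5]=91: continuation. acc=(acc<<6)|0x11=0x4D1
Completed: cp=U+04D1 (starts at byte 4)
Byte[6]=C8: 2-byte lead, need 1 cont bytes. acc=0x8
Byte[7]=A5: continuation. acc=(acc<<6)|0x25=0x225
Completed: cp=U+0225 (starts at byte 6)

Answer: U+0037 U+ABB8 U+04D1 U+0225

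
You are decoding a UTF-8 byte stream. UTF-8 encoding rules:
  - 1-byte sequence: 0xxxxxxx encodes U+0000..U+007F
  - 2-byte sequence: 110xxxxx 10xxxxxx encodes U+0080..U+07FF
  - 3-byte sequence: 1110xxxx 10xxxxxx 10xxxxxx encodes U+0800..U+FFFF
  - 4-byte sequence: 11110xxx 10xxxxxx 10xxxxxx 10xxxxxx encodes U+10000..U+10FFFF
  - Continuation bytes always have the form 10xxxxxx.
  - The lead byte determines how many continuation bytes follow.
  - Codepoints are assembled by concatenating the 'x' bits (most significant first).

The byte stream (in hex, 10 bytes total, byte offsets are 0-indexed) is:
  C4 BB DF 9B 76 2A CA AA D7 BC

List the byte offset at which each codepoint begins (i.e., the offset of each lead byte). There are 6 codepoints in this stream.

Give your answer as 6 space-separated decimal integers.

Answer: 0 2 4 5 6 8

Derivation:
Byte[0]=C4: 2-byte lead, need 1 cont bytes. acc=0x4
Byte[1]=BB: continuation. acc=(acc<<6)|0x3B=0x13B
Completed: cp=U+013B (starts at byte 0)
Byte[2]=DF: 2-byte lead, need 1 cont bytes. acc=0x1F
Byte[3]=9B: continuation. acc=(acc<<6)|0x1B=0x7DB
Completed: cp=U+07DB (starts at byte 2)
Byte[4]=76: 1-byte ASCII. cp=U+0076
Byte[5]=2A: 1-byte ASCII. cp=U+002A
Byte[6]=CA: 2-byte lead, need 1 cont bytes. acc=0xA
Byte[7]=AA: continuation. acc=(acc<<6)|0x2A=0x2AA
Completed: cp=U+02AA (starts at byte 6)
Byte[8]=D7: 2-byte lead, need 1 cont bytes. acc=0x17
Byte[9]=BC: continuation. acc=(acc<<6)|0x3C=0x5FC
Completed: cp=U+05FC (starts at byte 8)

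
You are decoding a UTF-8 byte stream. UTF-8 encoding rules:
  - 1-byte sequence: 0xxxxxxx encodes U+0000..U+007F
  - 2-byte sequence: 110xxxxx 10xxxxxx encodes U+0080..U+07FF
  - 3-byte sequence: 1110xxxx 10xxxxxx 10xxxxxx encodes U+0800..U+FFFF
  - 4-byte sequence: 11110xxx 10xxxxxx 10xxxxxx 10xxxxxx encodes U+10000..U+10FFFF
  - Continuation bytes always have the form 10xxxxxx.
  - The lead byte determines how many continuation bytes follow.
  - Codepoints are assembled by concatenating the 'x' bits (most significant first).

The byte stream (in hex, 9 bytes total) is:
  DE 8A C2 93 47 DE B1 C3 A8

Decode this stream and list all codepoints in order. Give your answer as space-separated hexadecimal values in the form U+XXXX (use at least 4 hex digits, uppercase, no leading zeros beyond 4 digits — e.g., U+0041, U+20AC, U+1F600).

Byte[0]=DE: 2-byte lead, need 1 cont bytes. acc=0x1E
Byte[1]=8A: continuation. acc=(acc<<6)|0x0A=0x78A
Completed: cp=U+078A (starts at byte 0)
Byte[2]=C2: 2-byte lead, need 1 cont bytes. acc=0x2
Byte[3]=93: continuation. acc=(acc<<6)|0x13=0x93
Completed: cp=U+0093 (starts at byte 2)
Byte[4]=47: 1-byte ASCII. cp=U+0047
Byte[5]=DE: 2-byte lead, need 1 cont bytes. acc=0x1E
Byte[6]=B1: continuation. acc=(acc<<6)|0x31=0x7B1
Completed: cp=U+07B1 (starts at byte 5)
Byte[7]=C3: 2-byte lead, need 1 cont bytes. acc=0x3
Byte[8]=A8: continuation. acc=(acc<<6)|0x28=0xE8
Completed: cp=U+00E8 (starts at byte 7)

Answer: U+078A U+0093 U+0047 U+07B1 U+00E8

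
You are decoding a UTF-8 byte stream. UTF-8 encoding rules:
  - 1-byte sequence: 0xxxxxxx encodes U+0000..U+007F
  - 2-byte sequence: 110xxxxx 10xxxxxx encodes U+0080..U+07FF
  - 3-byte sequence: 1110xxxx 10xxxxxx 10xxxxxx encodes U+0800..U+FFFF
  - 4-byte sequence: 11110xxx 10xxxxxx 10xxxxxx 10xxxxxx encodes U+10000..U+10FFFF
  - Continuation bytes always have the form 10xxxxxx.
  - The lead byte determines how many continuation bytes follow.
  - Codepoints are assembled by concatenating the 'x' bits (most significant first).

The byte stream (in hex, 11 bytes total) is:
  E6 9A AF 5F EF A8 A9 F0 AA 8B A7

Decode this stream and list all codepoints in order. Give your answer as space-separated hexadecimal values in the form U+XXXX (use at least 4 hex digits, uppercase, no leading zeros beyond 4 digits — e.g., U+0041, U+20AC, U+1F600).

Byte[0]=E6: 3-byte lead, need 2 cont bytes. acc=0x6
Byte[1]=9A: continuation. acc=(acc<<6)|0x1A=0x19A
Byte[2]=AF: continuation. acc=(acc<<6)|0x2F=0x66AF
Completed: cp=U+66AF (starts at byte 0)
Byte[3]=5F: 1-byte ASCII. cp=U+005F
Byte[4]=EF: 3-byte lead, need 2 cont bytes. acc=0xF
Byte[5]=A8: continuation. acc=(acc<<6)|0x28=0x3E8
Byte[6]=A9: continuation. acc=(acc<<6)|0x29=0xFA29
Completed: cp=U+FA29 (starts at byte 4)
Byte[7]=F0: 4-byte lead, need 3 cont bytes. acc=0x0
Byte[8]=AA: continuation. acc=(acc<<6)|0x2A=0x2A
Byte[9]=8B: continuation. acc=(acc<<6)|0x0B=0xA8B
Byte[10]=A7: continuation. acc=(acc<<6)|0x27=0x2A2E7
Completed: cp=U+2A2E7 (starts at byte 7)

Answer: U+66AF U+005F U+FA29 U+2A2E7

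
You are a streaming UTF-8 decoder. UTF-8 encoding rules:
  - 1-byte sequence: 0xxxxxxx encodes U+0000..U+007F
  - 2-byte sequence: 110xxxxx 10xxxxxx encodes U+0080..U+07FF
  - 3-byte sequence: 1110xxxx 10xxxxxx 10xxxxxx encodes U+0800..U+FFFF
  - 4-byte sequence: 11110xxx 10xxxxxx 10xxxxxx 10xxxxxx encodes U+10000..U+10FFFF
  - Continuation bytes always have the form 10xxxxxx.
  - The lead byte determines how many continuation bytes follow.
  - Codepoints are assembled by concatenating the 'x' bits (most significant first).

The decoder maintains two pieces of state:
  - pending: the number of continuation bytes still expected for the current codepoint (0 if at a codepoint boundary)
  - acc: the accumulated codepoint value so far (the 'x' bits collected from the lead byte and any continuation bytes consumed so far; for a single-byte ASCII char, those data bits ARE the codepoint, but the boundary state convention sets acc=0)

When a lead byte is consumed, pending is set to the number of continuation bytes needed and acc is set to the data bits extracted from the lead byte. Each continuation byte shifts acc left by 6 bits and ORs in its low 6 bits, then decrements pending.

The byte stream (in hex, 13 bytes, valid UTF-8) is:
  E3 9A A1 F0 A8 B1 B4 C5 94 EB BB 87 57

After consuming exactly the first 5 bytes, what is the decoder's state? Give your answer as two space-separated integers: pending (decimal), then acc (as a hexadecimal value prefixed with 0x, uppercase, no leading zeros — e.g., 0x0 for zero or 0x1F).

Byte[0]=E3: 3-byte lead. pending=2, acc=0x3
Byte[1]=9A: continuation. acc=(acc<<6)|0x1A=0xDA, pending=1
Byte[2]=A1: continuation. acc=(acc<<6)|0x21=0x36A1, pending=0
Byte[3]=F0: 4-byte lead. pending=3, acc=0x0
Byte[4]=A8: continuation. acc=(acc<<6)|0x28=0x28, pending=2

Answer: 2 0x28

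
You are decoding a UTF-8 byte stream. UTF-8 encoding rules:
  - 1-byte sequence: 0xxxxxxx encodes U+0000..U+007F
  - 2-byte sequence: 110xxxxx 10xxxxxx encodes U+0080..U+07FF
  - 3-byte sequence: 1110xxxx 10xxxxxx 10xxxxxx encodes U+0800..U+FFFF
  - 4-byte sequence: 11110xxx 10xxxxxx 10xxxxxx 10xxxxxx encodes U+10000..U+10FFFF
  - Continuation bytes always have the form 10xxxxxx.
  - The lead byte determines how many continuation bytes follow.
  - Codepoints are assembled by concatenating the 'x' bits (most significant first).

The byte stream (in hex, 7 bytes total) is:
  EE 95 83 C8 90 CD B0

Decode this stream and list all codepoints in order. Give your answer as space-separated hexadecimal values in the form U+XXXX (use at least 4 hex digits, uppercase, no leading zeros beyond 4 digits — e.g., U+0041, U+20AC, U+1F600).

Answer: U+E543 U+0210 U+0370

Derivation:
Byte[0]=EE: 3-byte lead, need 2 cont bytes. acc=0xE
Byte[1]=95: continuation. acc=(acc<<6)|0x15=0x395
Byte[2]=83: continuation. acc=(acc<<6)|0x03=0xE543
Completed: cp=U+E543 (starts at byte 0)
Byte[3]=C8: 2-byte lead, need 1 cont bytes. acc=0x8
Byte[4]=90: continuation. acc=(acc<<6)|0x10=0x210
Completed: cp=U+0210 (starts at byte 3)
Byte[5]=CD: 2-byte lead, need 1 cont bytes. acc=0xD
Byte[6]=B0: continuation. acc=(acc<<6)|0x30=0x370
Completed: cp=U+0370 (starts at byte 5)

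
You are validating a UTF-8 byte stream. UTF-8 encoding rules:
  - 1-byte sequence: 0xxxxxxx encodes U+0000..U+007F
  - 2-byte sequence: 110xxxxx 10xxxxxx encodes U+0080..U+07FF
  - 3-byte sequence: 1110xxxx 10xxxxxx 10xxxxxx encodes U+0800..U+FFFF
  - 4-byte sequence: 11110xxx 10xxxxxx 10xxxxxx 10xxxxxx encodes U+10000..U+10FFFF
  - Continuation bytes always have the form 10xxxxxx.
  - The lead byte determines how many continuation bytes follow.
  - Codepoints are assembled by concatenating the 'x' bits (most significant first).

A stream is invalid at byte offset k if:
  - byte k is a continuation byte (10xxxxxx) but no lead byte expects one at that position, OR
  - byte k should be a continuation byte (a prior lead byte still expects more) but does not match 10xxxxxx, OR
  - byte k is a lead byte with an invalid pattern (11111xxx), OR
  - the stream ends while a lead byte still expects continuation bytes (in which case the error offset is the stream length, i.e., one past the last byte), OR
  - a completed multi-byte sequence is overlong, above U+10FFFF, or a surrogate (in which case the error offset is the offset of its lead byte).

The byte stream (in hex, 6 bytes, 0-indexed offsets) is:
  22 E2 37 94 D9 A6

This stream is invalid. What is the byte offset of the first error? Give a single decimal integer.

Answer: 2

Derivation:
Byte[0]=22: 1-byte ASCII. cp=U+0022
Byte[1]=E2: 3-byte lead, need 2 cont bytes. acc=0x2
Byte[2]=37: expected 10xxxxxx continuation. INVALID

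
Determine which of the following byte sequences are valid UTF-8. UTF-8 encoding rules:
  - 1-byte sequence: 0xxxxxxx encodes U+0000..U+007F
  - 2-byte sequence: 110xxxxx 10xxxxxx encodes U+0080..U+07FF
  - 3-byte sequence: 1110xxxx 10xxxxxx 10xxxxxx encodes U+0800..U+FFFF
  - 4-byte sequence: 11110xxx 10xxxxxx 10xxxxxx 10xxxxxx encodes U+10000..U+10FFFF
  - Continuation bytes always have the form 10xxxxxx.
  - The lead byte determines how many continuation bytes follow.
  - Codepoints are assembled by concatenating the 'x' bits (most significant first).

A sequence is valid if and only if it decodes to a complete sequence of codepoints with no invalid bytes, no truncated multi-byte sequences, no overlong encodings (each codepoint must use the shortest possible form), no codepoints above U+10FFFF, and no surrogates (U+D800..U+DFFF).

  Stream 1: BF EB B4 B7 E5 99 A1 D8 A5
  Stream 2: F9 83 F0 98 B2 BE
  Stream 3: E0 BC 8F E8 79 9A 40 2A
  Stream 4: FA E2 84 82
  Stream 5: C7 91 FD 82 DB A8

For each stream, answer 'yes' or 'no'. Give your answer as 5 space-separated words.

Answer: no no no no no

Derivation:
Stream 1: error at byte offset 0. INVALID
Stream 2: error at byte offset 0. INVALID
Stream 3: error at byte offset 4. INVALID
Stream 4: error at byte offset 0. INVALID
Stream 5: error at byte offset 2. INVALID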